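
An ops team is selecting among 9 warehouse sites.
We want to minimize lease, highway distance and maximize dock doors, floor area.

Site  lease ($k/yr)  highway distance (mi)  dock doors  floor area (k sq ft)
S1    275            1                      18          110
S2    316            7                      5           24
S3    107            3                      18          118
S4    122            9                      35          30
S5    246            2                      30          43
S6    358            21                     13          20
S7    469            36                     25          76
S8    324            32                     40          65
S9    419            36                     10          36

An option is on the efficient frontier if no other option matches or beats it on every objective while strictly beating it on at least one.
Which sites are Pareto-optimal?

S1, S3, S4, S5, S7, S8

S1: not dominated (best highway distance).
S2: dominated by S1 (lease 275≤316, highway distance 1≤7, dock doors 18≥5, floor area 110≥24).
S3: not dominated (best lease).
S4: not dominated.
S5: not dominated.
S6: dominated by S1 (lease 275≤358, highway distance 1≤21, dock doors 18≥13, floor area 110≥20).
S7: not dominated.
S8: not dominated (best dock doors).
S9: dominated by S1 (lease 275≤419, highway distance 1≤36, dock doors 18≥10, floor area 110≥36).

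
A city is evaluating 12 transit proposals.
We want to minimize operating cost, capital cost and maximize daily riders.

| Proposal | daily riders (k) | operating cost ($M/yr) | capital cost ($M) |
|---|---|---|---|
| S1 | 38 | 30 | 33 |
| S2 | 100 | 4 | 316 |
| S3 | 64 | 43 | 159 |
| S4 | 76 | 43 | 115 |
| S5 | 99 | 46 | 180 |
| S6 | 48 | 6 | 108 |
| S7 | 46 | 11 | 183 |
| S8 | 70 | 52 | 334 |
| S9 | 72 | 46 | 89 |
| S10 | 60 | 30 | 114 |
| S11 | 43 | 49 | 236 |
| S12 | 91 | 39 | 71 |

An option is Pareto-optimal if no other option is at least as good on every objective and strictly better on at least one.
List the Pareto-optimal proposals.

S1, S2, S5, S6, S10, S12

S1: not dominated (best capital cost).
S2: not dominated (best daily riders).
S3: dominated by S4 (daily riders 76≥64, operating cost 43≤43, capital cost 115≤159).
S4: dominated by S12 (daily riders 91≥76, operating cost 39≤43, capital cost 71≤115).
S5: not dominated.
S6: not dominated.
S7: dominated by S6 (daily riders 48≥46, operating cost 6≤11, capital cost 108≤183).
S8: dominated by S2 (daily riders 100≥70, operating cost 4≤52, capital cost 316≤334).
S9: dominated by S12 (daily riders 91≥72, operating cost 39≤46, capital cost 71≤89).
S10: not dominated.
S11: dominated by S3 (daily riders 64≥43, operating cost 43≤49, capital cost 159≤236).
S12: not dominated.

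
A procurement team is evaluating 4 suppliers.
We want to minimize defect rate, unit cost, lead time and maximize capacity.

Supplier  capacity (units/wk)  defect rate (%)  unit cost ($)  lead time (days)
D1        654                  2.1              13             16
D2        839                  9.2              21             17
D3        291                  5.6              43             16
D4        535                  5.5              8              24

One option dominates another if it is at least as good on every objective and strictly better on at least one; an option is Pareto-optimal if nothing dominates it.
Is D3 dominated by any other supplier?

D1 vs D3: capacity 654≥291, defect rate 2.1≤5.6, unit cost 13≤43, lead time 16≤16 — D1 is at least as good on every objective and strictly better on at least one, so D1 dominates D3.

Yes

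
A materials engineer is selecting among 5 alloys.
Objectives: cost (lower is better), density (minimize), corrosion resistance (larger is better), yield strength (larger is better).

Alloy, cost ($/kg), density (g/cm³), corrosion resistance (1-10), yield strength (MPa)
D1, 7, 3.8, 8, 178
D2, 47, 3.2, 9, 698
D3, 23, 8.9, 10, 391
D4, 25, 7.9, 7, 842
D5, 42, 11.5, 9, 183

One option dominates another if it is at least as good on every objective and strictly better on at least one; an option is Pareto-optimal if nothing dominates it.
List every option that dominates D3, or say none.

none

D1: worse on corrosion resistance (8 vs 10).
D2: worse on cost (47 vs 23).
D4: worse on cost (25 vs 23).
D5: worse on cost (42 vs 23).
No option dominates D3.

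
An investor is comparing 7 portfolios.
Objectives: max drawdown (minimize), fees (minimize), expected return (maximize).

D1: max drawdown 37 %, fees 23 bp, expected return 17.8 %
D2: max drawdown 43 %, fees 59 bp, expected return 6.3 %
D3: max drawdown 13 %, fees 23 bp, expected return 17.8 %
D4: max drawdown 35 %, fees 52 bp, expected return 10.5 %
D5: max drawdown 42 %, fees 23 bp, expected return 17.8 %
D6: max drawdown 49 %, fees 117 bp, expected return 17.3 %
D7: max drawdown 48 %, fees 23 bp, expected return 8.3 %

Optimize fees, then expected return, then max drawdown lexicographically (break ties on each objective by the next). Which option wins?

First minimize fees: best is 23, kept {D1, D3, D5, D7}.
Then maximize expected return: best is 17.8, kept {D1, D3, D5}.
Then minimize max drawdown: best is 13, kept {D3}.

D3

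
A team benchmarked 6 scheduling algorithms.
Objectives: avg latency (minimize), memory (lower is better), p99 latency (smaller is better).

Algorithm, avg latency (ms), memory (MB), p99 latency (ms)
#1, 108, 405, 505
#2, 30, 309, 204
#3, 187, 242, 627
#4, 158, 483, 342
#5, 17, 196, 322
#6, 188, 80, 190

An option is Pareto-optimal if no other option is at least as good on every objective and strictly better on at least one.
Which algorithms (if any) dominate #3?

#5

#5: avg latency 17≤187, memory 196≤242, p99 latency 322≤627 — dominates #3.
Others (#1, #2, #4, #6) are each worse than #3 on at least one objective.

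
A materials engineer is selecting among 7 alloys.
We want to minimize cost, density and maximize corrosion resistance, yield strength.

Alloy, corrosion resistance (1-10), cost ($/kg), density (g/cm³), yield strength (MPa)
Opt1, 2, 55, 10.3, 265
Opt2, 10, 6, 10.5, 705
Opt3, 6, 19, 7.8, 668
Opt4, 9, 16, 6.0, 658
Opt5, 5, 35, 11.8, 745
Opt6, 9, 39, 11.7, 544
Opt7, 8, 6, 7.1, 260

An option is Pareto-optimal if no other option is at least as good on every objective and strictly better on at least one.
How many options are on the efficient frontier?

5

Opt1: dominated by Opt3 (corrosion resistance 6≥2, cost 19≤55, density 7.8≤10.3, yield strength 668≥265).
Opt2: not dominated (best corrosion resistance).
Opt3: not dominated.
Opt4: not dominated (best density).
Opt5: not dominated (best yield strength).
Opt6: dominated by Opt2 (corrosion resistance 10≥9, cost 6≤39, density 10.5≤11.7, yield strength 705≥544).
Opt7: not dominated.
Pareto-optimal: Opt2, Opt3, Opt4, Opt5, Opt7 → 5.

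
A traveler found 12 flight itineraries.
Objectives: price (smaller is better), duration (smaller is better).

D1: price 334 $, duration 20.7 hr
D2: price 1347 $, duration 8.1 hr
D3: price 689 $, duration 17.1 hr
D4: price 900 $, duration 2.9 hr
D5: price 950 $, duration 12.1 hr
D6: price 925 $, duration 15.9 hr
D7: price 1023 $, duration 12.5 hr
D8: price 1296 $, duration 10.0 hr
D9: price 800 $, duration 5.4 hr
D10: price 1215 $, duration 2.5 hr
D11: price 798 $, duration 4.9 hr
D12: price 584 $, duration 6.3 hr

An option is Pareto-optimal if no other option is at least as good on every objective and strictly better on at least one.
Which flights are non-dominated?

D1: not dominated (best price).
D2: dominated by D4 (price 900≤1347, duration 2.9≤8.1).
D3: dominated by D12 (price 584≤689, duration 6.3≤17.1).
D4: not dominated.
D5: dominated by D4 (price 900≤950, duration 2.9≤12.1).
D6: dominated by D4 (price 900≤925, duration 2.9≤15.9).
D7: dominated by D4 (price 900≤1023, duration 2.9≤12.5).
D8: dominated by D4 (price 900≤1296, duration 2.9≤10.0).
D9: dominated by D11 (price 798≤800, duration 4.9≤5.4).
D10: not dominated (best duration).
D11: not dominated.
D12: not dominated.

D1, D4, D10, D11, D12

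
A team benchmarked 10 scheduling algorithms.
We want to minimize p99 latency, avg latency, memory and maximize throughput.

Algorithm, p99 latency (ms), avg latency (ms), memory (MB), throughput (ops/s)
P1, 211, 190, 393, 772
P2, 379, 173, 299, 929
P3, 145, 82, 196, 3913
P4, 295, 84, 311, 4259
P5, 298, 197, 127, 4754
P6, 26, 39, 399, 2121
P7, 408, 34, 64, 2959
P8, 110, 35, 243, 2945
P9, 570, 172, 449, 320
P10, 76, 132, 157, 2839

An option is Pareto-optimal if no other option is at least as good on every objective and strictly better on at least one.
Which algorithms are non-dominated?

P3, P4, P5, P6, P7, P8, P10

P1: dominated by P3 (p99 latency 145≤211, avg latency 82≤190, memory 196≤393, throughput 3913≥772).
P2: dominated by P3 (p99 latency 145≤379, avg latency 82≤173, memory 196≤299, throughput 3913≥929).
P3: not dominated.
P4: not dominated.
P5: not dominated (best throughput).
P6: not dominated (best p99 latency).
P7: not dominated (best avg latency).
P8: not dominated.
P9: dominated by P3 (p99 latency 145≤570, avg latency 82≤172, memory 196≤449, throughput 3913≥320).
P10: not dominated.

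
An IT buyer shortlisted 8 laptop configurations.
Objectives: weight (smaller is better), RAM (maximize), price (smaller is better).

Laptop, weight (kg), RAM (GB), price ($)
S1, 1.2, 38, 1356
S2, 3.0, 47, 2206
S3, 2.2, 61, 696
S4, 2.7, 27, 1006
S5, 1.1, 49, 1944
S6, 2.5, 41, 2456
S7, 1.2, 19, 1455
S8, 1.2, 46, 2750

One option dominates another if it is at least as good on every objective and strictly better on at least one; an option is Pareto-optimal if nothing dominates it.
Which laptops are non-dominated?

S1: not dominated.
S2: dominated by S3 (weight 2.2≤3.0, RAM 61≥47, price 696≤2206).
S3: not dominated (best RAM).
S4: dominated by S3 (weight 2.2≤2.7, RAM 61≥27, price 696≤1006).
S5: not dominated (best weight).
S6: dominated by S3 (weight 2.2≤2.5, RAM 61≥41, price 696≤2456).
S7: dominated by S1 (weight 1.2≤1.2, RAM 38≥19, price 1356≤1455).
S8: dominated by S5 (weight 1.1≤1.2, RAM 49≥46, price 1944≤2750).

S1, S3, S5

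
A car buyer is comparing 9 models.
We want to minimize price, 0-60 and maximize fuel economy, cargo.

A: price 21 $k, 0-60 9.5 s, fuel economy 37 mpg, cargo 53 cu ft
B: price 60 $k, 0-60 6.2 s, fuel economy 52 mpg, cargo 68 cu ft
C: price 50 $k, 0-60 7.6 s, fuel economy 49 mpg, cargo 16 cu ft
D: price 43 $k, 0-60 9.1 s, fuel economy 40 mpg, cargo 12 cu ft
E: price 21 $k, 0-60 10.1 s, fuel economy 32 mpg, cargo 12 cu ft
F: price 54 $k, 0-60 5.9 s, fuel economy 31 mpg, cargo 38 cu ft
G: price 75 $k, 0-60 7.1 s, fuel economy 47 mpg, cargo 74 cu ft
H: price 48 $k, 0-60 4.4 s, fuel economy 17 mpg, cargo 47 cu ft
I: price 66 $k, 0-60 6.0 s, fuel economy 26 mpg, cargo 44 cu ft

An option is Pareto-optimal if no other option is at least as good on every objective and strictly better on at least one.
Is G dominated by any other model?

No

A: worse on 0-60 (9.5 vs 7.1).
B: worse on cargo (68 vs 74).
C: worse on 0-60 (7.6 vs 7.1).
D: worse on 0-60 (9.1 vs 7.1).
E: worse on 0-60 (10.1 vs 7.1).
F: worse on fuel economy (31 vs 47).
H: worse on fuel economy (17 vs 47).
I: worse on fuel economy (26 vs 47).
No option is at least as good as G on every objective and strictly better on one.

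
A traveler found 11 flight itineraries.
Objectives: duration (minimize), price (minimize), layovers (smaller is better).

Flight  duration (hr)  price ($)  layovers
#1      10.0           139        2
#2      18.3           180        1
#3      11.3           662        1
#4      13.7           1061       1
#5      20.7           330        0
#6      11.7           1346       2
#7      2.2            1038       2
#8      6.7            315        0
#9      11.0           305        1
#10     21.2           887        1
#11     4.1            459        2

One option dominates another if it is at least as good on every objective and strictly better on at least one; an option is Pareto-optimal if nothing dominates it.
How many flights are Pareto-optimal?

6

#1: not dominated (best price).
#2: not dominated.
#3: dominated by #8 (duration 6.7≤11.3, price 315≤662, layovers 0≤1).
#4: dominated by #3 (duration 11.3≤13.7, price 662≤1061, layovers 1≤1).
#5: dominated by #8 (duration 6.7≤20.7, price 315≤330, layovers 0≤0).
#6: dominated by #1 (duration 10.0≤11.7, price 139≤1346, layovers 2≤2).
#7: not dominated (best duration).
#8: not dominated.
#9: not dominated.
#10: dominated by #2 (duration 18.3≤21.2, price 180≤887, layovers 1≤1).
#11: not dominated.
Pareto-optimal: #1, #2, #7, #8, #9, #11 → 6.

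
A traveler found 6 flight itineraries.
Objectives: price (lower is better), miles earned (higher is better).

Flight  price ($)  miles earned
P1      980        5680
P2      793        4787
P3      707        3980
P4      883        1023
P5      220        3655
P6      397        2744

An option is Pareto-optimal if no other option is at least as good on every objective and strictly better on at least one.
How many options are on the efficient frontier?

4

P1: not dominated (best miles earned).
P2: not dominated.
P3: not dominated.
P4: dominated by P2 (price 793≤883, miles earned 4787≥1023).
P5: not dominated (best price).
P6: dominated by P5 (price 220≤397, miles earned 3655≥2744).
Pareto-optimal: P1, P2, P3, P5 → 4.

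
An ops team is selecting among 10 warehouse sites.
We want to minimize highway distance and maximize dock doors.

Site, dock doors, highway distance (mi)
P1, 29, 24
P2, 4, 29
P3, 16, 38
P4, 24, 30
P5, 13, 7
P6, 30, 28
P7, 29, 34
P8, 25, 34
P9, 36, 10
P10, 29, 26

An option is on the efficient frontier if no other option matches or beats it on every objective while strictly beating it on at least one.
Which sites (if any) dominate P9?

none

P1: worse on dock doors (29 vs 36).
P2: worse on dock doors (4 vs 36).
P3: worse on dock doors (16 vs 36).
P4: worse on dock doors (24 vs 36).
P5: worse on dock doors (13 vs 36).
P6: worse on dock doors (30 vs 36).
P7: worse on dock doors (29 vs 36).
P8: worse on dock doors (25 vs 36).
P10: worse on dock doors (29 vs 36).
No option dominates P9.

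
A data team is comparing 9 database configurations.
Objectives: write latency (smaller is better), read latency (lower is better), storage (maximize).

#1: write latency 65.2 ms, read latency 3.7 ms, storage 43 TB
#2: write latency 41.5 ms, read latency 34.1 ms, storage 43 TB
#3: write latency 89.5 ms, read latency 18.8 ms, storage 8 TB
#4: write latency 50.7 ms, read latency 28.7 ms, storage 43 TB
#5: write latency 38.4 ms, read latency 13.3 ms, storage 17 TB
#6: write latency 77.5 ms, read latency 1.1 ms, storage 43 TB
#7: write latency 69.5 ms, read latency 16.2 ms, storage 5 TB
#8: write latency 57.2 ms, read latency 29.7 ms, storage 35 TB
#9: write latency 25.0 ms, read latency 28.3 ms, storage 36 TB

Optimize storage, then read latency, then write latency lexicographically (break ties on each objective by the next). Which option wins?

#6

First maximize storage: best is 43, kept {#1, #2, #4, #6}.
Then minimize read latency: best is 1.1, kept {#6}.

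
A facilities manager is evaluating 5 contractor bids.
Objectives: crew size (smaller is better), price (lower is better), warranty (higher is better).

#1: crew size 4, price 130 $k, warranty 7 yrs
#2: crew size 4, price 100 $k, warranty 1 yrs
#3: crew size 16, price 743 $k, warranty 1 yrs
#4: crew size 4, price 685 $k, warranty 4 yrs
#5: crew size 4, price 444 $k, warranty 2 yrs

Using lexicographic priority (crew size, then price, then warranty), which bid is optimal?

#2

First minimize crew size: best is 4, kept {#1, #2, #4, #5}.
Then minimize price: best is 100, kept {#2}.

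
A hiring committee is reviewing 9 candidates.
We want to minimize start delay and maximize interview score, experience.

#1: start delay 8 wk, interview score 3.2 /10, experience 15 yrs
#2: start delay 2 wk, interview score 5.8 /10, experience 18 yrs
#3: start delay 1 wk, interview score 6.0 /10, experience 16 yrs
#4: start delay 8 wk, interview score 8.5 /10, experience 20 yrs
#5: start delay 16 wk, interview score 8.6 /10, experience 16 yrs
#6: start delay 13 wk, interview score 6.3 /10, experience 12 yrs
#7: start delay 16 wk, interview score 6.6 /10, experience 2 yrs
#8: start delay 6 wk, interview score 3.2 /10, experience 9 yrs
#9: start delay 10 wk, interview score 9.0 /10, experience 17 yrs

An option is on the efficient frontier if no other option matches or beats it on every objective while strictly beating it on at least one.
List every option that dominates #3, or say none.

#1: worse on start delay (8 vs 1).
#2: worse on start delay (2 vs 1).
#4: worse on start delay (8 vs 1).
#5: worse on start delay (16 vs 1).
#6: worse on start delay (13 vs 1).
#7: worse on start delay (16 vs 1).
#8: worse on start delay (6 vs 1).
#9: worse on start delay (10 vs 1).
No option dominates #3.

none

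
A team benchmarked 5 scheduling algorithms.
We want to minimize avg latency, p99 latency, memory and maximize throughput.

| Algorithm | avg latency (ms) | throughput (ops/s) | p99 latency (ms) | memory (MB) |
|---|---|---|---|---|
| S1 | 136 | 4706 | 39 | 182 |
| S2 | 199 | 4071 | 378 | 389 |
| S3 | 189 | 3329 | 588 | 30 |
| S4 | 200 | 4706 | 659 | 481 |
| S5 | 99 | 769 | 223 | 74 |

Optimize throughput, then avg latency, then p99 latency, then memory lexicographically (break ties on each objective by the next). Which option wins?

S1

First maximize throughput: best is 4706, kept {S1, S4}.
Then minimize avg latency: best is 136, kept {S1}.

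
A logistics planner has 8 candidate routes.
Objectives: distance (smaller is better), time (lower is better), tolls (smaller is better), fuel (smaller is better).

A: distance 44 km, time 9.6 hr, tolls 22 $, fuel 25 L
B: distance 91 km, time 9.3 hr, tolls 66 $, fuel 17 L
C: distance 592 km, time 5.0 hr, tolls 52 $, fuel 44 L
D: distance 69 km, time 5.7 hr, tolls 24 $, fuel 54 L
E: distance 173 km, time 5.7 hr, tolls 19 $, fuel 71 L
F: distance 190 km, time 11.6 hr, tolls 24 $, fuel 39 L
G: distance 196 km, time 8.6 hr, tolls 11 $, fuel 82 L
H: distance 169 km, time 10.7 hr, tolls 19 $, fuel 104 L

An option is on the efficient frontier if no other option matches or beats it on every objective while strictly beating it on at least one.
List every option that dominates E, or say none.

none

A: worse on time (9.6 vs 5.7).
B: worse on time (9.3 vs 5.7).
C: worse on distance (592 vs 173).
D: worse on tolls (24 vs 19).
F: worse on distance (190 vs 173).
G: worse on distance (196 vs 173).
H: worse on time (10.7 vs 5.7).
No option dominates E.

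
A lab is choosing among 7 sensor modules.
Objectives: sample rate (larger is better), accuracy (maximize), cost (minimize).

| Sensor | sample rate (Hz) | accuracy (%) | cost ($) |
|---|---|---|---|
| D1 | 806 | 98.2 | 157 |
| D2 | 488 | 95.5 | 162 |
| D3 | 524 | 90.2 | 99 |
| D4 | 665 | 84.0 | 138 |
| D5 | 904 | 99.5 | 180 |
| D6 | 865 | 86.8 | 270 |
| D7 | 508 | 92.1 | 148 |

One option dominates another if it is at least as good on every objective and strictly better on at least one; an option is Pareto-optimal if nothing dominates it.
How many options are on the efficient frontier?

5

D1: not dominated.
D2: dominated by D1 (sample rate 806≥488, accuracy 98.2≥95.5, cost 157≤162).
D3: not dominated (best cost).
D4: not dominated.
D5: not dominated (best sample rate).
D6: dominated by D5 (sample rate 904≥865, accuracy 99.5≥86.8, cost 180≤270).
D7: not dominated.
Pareto-optimal: D1, D3, D4, D5, D7 → 5.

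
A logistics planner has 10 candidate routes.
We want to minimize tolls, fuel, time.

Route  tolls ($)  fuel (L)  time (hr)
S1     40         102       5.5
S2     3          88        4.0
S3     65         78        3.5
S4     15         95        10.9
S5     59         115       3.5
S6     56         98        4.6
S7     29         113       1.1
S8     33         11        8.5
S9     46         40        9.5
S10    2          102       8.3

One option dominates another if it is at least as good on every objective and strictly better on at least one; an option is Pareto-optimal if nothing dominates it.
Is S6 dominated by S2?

S2 vs S6: tolls 3≤56, fuel 88≤98, time 4.0≤4.6 — S2 is at least as good on every objective with at least one strict improvement.

Yes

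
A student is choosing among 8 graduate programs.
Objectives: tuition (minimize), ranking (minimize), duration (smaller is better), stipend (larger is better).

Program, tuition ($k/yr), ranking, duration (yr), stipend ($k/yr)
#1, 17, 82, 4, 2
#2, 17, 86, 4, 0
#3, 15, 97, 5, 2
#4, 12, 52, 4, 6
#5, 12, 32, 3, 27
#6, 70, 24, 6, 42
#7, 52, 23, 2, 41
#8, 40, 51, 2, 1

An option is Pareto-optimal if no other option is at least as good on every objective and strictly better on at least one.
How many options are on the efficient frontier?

#1: dominated by #4 (tuition 12≤17, ranking 52≤82, duration 4≤4, stipend 6≥2).
#2: dominated by #1 (tuition 17≤17, ranking 82≤86, duration 4≤4, stipend 2≥0).
#3: dominated by #4 (tuition 12≤15, ranking 52≤97, duration 4≤5, stipend 6≥2).
#4: dominated by #5 (tuition 12≤12, ranking 32≤52, duration 3≤4, stipend 27≥6).
#5: not dominated.
#6: not dominated (best stipend).
#7: not dominated (best ranking).
#8: not dominated.
Pareto-optimal: #5, #6, #7, #8 → 4.

4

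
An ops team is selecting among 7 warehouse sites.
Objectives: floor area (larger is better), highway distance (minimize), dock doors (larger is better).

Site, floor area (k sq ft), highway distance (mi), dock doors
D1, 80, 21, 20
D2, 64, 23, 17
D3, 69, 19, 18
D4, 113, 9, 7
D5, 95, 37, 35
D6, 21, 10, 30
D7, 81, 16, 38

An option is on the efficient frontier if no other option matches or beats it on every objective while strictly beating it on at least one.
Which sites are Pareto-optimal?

D4, D5, D6, D7

D1: dominated by D7 (floor area 81≥80, highway distance 16≤21, dock doors 38≥20).
D2: dominated by D1 (floor area 80≥64, highway distance 21≤23, dock doors 20≥17).
D3: dominated by D7 (floor area 81≥69, highway distance 16≤19, dock doors 38≥18).
D4: not dominated (best floor area).
D5: not dominated.
D6: not dominated.
D7: not dominated (best dock doors).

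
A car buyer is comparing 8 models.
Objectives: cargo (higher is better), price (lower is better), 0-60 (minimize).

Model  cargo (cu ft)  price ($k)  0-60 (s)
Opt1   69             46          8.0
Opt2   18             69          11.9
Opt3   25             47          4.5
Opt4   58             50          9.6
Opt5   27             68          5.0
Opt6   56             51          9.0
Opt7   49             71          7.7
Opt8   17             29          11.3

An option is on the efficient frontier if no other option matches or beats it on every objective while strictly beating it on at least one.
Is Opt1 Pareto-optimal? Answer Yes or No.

Opt2: worse on cargo (18 vs 69).
Opt3: worse on cargo (25 vs 69).
Opt4: worse on cargo (58 vs 69).
Opt5: worse on cargo (27 vs 69).
Opt6: worse on cargo (56 vs 69).
Opt7: worse on cargo (49 vs 69).
Opt8: worse on cargo (17 vs 69).
No option is at least as good as Opt1 on every objective and strictly better on one.

Yes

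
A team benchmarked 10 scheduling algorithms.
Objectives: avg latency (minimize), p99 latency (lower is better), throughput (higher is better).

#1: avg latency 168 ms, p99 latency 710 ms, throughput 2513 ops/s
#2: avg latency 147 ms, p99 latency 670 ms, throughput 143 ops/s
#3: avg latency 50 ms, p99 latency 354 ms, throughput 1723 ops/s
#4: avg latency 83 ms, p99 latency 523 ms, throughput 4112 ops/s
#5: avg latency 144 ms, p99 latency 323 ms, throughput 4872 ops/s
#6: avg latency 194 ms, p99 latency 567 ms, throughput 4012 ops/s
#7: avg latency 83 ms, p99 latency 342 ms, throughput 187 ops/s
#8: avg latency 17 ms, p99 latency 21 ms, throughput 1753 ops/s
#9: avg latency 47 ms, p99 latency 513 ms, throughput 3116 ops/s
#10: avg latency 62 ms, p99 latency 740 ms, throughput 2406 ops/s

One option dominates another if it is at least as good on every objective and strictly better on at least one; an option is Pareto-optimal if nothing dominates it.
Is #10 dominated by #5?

#5 vs #10: #5 is worse on avg latency (144 vs 62), so it does not dominate #10.

No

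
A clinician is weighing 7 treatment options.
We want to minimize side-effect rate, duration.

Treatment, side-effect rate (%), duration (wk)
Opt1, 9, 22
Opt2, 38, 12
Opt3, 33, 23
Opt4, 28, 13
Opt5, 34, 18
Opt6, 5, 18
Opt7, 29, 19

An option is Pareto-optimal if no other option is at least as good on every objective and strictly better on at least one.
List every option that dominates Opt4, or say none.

Opt1: worse on duration (22 vs 13).
Opt2: worse on side-effect rate (38 vs 28).
Opt3: worse on side-effect rate (33 vs 28).
Opt5: worse on side-effect rate (34 vs 28).
Opt6: worse on duration (18 vs 13).
Opt7: worse on side-effect rate (29 vs 28).
No option dominates Opt4.

none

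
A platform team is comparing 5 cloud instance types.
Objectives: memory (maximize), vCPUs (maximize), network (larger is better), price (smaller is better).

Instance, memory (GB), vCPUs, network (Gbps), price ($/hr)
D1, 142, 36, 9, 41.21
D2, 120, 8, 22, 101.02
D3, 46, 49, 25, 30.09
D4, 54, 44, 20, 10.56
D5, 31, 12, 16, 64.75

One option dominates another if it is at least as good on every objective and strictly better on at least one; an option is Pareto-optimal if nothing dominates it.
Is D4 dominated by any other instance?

No

D1: worse on vCPUs (36 vs 44).
D2: worse on vCPUs (8 vs 44).
D3: worse on memory (46 vs 54).
D5: worse on memory (31 vs 54).
No option is at least as good as D4 on every objective and strictly better on one.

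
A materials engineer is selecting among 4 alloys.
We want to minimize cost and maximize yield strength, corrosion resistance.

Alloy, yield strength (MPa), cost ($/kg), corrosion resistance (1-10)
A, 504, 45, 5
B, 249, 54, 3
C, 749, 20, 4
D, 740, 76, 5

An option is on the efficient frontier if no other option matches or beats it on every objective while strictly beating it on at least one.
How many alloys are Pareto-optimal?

3

A: not dominated.
B: dominated by A (yield strength 504≥249, cost 45≤54, corrosion resistance 5≥3).
C: not dominated (best yield strength).
D: not dominated.
Pareto-optimal: A, C, D → 3.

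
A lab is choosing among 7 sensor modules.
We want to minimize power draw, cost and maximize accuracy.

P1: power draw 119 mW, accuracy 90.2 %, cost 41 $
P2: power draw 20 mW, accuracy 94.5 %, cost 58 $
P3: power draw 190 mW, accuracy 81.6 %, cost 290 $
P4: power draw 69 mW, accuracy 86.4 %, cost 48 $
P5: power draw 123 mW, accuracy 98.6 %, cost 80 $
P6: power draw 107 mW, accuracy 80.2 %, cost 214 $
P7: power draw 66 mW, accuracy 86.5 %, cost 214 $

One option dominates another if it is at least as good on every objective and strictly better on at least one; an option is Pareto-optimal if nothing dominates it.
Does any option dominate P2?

P1: worse on power draw (119 vs 20).
P3: worse on power draw (190 vs 20).
P4: worse on power draw (69 vs 20).
P5: worse on power draw (123 vs 20).
P6: worse on power draw (107 vs 20).
P7: worse on power draw (66 vs 20).
No option is at least as good as P2 on every objective and strictly better on one.

No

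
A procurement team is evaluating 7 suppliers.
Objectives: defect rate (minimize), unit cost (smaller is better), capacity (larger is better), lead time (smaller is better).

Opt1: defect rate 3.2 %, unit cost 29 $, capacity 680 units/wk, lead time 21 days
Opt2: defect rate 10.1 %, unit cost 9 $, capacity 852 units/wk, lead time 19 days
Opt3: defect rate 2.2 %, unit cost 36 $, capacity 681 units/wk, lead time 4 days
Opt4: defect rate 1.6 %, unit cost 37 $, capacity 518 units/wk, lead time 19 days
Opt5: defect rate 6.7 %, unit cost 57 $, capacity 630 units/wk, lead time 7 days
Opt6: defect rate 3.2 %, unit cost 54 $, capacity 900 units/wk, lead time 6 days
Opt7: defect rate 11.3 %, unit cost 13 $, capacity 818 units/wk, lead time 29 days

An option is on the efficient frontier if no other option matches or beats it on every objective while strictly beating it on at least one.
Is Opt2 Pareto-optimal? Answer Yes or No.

Yes

Opt1: worse on unit cost (29 vs 9).
Opt3: worse on unit cost (36 vs 9).
Opt4: worse on unit cost (37 vs 9).
Opt5: worse on unit cost (57 vs 9).
Opt6: worse on unit cost (54 vs 9).
Opt7: worse on defect rate (11.3 vs 10.1).
No option is at least as good as Opt2 on every objective and strictly better on one.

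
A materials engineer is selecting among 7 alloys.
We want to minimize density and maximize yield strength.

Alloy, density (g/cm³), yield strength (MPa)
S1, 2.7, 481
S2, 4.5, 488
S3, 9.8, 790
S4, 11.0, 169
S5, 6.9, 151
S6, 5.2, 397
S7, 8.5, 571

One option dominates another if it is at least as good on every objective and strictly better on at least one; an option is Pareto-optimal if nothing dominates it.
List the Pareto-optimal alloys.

S1, S2, S3, S7

S1: not dominated (best density).
S2: not dominated.
S3: not dominated (best yield strength).
S4: dominated by S1 (density 2.7≤11.0, yield strength 481≥169).
S5: dominated by S1 (density 2.7≤6.9, yield strength 481≥151).
S6: dominated by S1 (density 2.7≤5.2, yield strength 481≥397).
S7: not dominated.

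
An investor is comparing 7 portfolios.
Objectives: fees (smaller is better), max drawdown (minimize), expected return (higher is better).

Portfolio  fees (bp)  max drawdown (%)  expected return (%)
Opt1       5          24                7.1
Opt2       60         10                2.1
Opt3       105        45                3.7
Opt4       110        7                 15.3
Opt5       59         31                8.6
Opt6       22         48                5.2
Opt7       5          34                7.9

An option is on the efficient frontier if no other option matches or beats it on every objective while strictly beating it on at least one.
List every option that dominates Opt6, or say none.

Opt1, Opt7

Opt1: fees 5≤22, max drawdown 24≤48, expected return 7.1≥5.2 — dominates Opt6.
Opt7: fees 5≤22, max drawdown 34≤48, expected return 7.9≥5.2 — dominates Opt6.
Others (Opt2, Opt3, Opt4, Opt5) are each worse than Opt6 on at least one objective.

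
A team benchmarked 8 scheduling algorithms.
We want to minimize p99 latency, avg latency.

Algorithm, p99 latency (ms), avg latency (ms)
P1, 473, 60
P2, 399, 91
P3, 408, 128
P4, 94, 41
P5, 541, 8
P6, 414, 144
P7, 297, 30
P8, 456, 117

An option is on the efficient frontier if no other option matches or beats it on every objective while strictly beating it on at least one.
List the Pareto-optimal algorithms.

P4, P5, P7

P1: dominated by P4 (p99 latency 94≤473, avg latency 41≤60).
P2: dominated by P4 (p99 latency 94≤399, avg latency 41≤91).
P3: dominated by P2 (p99 latency 399≤408, avg latency 91≤128).
P4: not dominated (best p99 latency).
P5: not dominated (best avg latency).
P6: dominated by P2 (p99 latency 399≤414, avg latency 91≤144).
P7: not dominated.
P8: dominated by P2 (p99 latency 399≤456, avg latency 91≤117).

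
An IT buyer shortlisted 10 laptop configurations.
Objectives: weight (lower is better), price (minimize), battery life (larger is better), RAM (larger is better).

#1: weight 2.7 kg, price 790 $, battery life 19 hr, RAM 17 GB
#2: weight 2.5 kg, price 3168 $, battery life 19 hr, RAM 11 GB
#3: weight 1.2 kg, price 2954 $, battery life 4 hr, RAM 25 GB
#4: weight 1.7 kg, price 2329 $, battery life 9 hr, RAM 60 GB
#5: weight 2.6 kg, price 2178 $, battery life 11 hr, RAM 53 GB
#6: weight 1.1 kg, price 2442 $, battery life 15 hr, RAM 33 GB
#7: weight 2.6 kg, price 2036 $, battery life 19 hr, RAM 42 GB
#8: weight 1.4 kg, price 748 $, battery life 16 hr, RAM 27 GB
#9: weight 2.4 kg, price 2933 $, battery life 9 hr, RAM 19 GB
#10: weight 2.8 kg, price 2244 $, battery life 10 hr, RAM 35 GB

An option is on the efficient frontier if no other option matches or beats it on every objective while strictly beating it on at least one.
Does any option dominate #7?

No

#1: worse on weight (2.7 vs 2.6).
#2: worse on price (3168 vs 2036).
#3: worse on price (2954 vs 2036).
#4: worse on price (2329 vs 2036).
#5: worse on price (2178 vs 2036).
#6: worse on price (2442 vs 2036).
#8: worse on battery life (16 vs 19).
#9: worse on price (2933 vs 2036).
#10: worse on weight (2.8 vs 2.6).
No option is at least as good as #7 on every objective and strictly better on one.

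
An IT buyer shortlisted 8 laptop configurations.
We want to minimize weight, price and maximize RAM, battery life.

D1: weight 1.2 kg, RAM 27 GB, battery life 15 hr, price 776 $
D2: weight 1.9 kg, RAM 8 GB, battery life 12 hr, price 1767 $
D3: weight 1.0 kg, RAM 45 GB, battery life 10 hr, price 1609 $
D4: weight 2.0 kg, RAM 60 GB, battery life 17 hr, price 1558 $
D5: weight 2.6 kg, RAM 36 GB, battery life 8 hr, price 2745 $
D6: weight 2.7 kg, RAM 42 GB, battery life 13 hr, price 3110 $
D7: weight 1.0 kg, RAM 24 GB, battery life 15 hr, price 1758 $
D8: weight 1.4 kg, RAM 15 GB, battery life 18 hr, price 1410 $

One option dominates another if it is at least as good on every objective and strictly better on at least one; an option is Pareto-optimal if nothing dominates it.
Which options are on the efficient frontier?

D1: not dominated (best price).
D2: dominated by D1 (weight 1.2≤1.9, RAM 27≥8, battery life 15≥12, price 776≤1767).
D3: not dominated.
D4: not dominated (best RAM).
D5: dominated by D3 (weight 1.0≤2.6, RAM 45≥36, battery life 10≥8, price 1609≤2745).
D6: dominated by D4 (weight 2.0≤2.7, RAM 60≥42, battery life 17≥13, price 1558≤3110).
D7: not dominated.
D8: not dominated (best battery life).

D1, D3, D4, D7, D8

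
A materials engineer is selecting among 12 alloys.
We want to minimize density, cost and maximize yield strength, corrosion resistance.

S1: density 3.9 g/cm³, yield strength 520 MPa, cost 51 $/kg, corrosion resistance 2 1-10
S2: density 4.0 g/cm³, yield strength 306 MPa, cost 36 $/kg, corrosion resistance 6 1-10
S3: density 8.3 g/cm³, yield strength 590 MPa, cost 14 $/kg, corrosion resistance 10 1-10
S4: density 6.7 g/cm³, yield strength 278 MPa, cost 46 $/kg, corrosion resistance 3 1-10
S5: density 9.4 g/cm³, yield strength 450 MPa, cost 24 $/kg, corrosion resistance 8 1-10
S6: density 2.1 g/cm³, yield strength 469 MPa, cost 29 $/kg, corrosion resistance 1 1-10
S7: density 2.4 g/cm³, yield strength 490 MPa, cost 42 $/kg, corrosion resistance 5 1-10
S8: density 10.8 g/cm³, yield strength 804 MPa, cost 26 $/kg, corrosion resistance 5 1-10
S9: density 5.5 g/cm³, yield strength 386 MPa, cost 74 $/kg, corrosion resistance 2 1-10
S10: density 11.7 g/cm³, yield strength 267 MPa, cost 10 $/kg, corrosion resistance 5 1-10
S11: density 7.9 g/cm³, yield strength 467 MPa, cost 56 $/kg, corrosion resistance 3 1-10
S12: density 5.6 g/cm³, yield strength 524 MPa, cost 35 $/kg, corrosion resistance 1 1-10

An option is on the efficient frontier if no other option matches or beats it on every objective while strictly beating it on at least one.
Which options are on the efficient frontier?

S1, S2, S3, S6, S7, S8, S10, S12

S1: not dominated.
S2: not dominated.
S3: not dominated (best corrosion resistance).
S4: dominated by S2 (density 4.0≤6.7, yield strength 306≥278, cost 36≤46, corrosion resistance 6≥3).
S5: dominated by S3 (density 8.3≤9.4, yield strength 590≥450, cost 14≤24, corrosion resistance 10≥8).
S6: not dominated (best density).
S7: not dominated.
S8: not dominated (best yield strength).
S9: dominated by S1 (density 3.9≤5.5, yield strength 520≥386, cost 51≤74, corrosion resistance 2≥2).
S10: not dominated (best cost).
S11: dominated by S7 (density 2.4≤7.9, yield strength 490≥467, cost 42≤56, corrosion resistance 5≥3).
S12: not dominated.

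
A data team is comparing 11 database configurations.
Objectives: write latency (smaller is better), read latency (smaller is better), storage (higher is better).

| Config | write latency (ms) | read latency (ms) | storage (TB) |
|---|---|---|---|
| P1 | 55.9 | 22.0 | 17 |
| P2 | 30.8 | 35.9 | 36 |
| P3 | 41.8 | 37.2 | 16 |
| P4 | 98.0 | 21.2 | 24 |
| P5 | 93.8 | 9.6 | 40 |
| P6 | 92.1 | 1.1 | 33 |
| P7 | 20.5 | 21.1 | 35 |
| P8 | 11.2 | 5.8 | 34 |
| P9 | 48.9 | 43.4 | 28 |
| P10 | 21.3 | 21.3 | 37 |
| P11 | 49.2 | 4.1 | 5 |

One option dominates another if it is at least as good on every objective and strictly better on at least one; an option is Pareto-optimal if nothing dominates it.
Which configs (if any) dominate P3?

P2: write latency 30.8≤41.8, read latency 35.9≤37.2, storage 36≥16 — dominates P3.
P7: write latency 20.5≤41.8, read latency 21.1≤37.2, storage 35≥16 — dominates P3.
P8: write latency 11.2≤41.8, read latency 5.8≤37.2, storage 34≥16 — dominates P3.
P10: write latency 21.3≤41.8, read latency 21.3≤37.2, storage 37≥16 — dominates P3.
Others (P1, P4, P5, P6, P9, P11) are each worse than P3 on at least one objective.

P2, P7, P8, P10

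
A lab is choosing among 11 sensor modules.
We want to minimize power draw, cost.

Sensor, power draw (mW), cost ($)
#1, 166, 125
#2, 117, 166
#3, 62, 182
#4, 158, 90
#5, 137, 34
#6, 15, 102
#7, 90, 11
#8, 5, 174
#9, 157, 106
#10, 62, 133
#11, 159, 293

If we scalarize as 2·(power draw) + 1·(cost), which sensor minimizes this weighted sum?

#1: 2·166 + 1·125 = 457
#2: 2·117 + 1·166 = 400
#3: 2·62 + 1·182 = 306
#4: 2·158 + 1·90 = 406
#5: 2·137 + 1·34 = 308
#6: 2·15 + 1·102 = 132
#7: 2·90 + 1·11 = 191
#8: 2·5 + 1·174 = 184
#9: 2·157 + 1·106 = 420
#10: 2·62 + 1·133 = 257
#11: 2·159 + 1·293 = 611
Lowest: #6 at 132.

#6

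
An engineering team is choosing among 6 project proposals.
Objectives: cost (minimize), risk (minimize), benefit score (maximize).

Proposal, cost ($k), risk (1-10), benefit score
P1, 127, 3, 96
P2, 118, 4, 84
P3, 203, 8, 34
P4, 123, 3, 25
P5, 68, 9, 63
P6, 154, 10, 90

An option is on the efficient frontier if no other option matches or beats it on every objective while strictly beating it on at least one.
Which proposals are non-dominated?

P1: not dominated (best benefit score).
P2: not dominated.
P3: dominated by P1 (cost 127≤203, risk 3≤8, benefit score 96≥34).
P4: not dominated.
P5: not dominated (best cost).
P6: dominated by P1 (cost 127≤154, risk 3≤10, benefit score 96≥90).

P1, P2, P4, P5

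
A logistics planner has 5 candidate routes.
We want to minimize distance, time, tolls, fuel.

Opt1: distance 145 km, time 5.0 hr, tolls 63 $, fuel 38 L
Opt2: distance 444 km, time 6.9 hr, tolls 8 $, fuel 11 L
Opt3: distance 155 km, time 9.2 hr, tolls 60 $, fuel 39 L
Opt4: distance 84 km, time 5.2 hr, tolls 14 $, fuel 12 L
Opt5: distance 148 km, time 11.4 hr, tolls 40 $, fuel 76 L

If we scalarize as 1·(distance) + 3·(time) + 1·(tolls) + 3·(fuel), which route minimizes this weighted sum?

Opt1: 1·145 + 3·5.0 + 1·63 + 3·38 = 337.0
Opt2: 1·444 + 3·6.9 + 1·8 + 3·11 = 505.7
Opt3: 1·155 + 3·9.2 + 1·60 + 3·39 = 359.6
Opt4: 1·84 + 3·5.2 + 1·14 + 3·12 = 149.6
Opt5: 1·148 + 3·11.4 + 1·40 + 3·76 = 450.2
Lowest: Opt4 at 149.6.

Opt4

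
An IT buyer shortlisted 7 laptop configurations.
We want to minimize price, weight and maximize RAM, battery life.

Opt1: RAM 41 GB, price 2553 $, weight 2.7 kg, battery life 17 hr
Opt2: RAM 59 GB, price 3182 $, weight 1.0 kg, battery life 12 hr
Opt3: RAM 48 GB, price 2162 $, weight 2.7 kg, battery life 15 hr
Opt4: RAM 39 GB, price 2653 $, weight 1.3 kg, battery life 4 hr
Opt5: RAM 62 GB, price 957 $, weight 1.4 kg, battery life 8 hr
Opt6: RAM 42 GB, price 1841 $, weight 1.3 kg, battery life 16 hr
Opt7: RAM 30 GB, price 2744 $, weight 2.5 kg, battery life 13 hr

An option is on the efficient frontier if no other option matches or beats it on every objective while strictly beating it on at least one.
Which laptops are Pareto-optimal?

Opt1, Opt2, Opt3, Opt5, Opt6

Opt1: not dominated (best battery life).
Opt2: not dominated (best weight).
Opt3: not dominated.
Opt4: dominated by Opt6 (RAM 42≥39, price 1841≤2653, weight 1.3≤1.3, battery life 16≥4).
Opt5: not dominated (best RAM).
Opt6: not dominated.
Opt7: dominated by Opt6 (RAM 42≥30, price 1841≤2744, weight 1.3≤2.5, battery life 16≥13).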